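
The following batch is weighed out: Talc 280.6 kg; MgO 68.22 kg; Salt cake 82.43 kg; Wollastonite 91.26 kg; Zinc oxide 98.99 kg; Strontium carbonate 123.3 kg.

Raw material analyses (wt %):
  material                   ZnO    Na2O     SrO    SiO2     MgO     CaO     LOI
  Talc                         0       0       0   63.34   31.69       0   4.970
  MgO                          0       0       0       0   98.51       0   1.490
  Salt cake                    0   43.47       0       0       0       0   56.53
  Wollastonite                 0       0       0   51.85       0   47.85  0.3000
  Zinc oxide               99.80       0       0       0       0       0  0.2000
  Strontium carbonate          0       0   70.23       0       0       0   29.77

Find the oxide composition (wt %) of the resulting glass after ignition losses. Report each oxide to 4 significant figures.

The intermediate values are printed (rounded to 4 significant figures) when written out — all internal work maintains full float precision from first step to last — each reported number is rounded only once — all derived quantities, including totals, ignition loss, the six compositions, the yield, net glass mass, are rebuilt using the weight values for 646.1 kg of glass at full precision, as quoted within the question or the answer.
Oxide-by-oxide delivered mass:
  ZnO: 98.99·0.9980 = 98.79 kg
  Na2O: 82.43·0.4347 = 35.83 kg
  SrO: 123.3·0.7023 = 86.59 kg
  SiO2: 280.6·0.6334 + 91.26·0.5185 = 225.1 kg
  MgO: 280.6·0.3169 + 68.22·0.9851 = 156.1 kg
  CaO: 91.26·0.4785 = 43.67 kg
LOI: 280.6·0.04970 + 68.22·0.01490 + 82.43·0.5653 + 91.26·0.003000 + 98.99·0.002000 + 123.3·0.2977 = 98.74 kg
Glass mass = batch − LOI = 744.8 − 98.74 = 646.1 kg (the oxide masses sum to this)
each oxide over glass, ×100, is wt %

Glass mass = 646.1 kg (batch 744.8 − LOI 98.74).
Composition: ZnO 15.29%, Na2O 5.546%, SrO 13.40%, SiO2 34.83%, MgO 24.17%, CaO 6.759%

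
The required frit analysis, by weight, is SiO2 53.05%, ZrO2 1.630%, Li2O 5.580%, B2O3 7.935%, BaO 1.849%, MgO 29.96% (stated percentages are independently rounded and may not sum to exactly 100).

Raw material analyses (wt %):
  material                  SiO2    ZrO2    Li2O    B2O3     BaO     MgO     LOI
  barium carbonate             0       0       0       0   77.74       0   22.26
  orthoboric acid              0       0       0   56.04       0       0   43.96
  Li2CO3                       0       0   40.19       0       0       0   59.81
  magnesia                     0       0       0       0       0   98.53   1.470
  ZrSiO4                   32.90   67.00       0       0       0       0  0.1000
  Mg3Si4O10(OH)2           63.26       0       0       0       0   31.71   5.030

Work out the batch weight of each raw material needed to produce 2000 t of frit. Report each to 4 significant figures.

Batch per 2000 t frit:
  barium carbonate: 47.57 t
  orthoboric acid: 283.2 t
  Li2CO3: 277.7 t
  magnesia: 76.51 t
  ZrSiO4: 48.66 t
  Mg3Si4O10(OH)2: 1652 t
Total batch = 2386 t; LOI loss = 385.4 t; yield = 83.84%

In-progress results appear (rounded to 4 significant figures) between the steps; all internal work keeps full precision at every stage; every reported value receives exactly one rounding. All derived quantities, including LOI, totals, yield, six oxide percentages, glass mass, are rebuilt using the weight values for 2000 t of glass in full precision as quoted within problem or answer.
Per-oxide target masses for 2000 t frit:
  SiO2: 53.05% × 2000 = 1061 t
  ZrO2: 1.630% × 2000 = 32.60 t
  Li2O: 5.580% × 2000 = 111.6 t
  B2O3: 7.935% × 2000 = 158.7 t
  BaO: 1.849% × 2000 = 36.98 t
  MgO: 29.96% × 2000 = 599.2 t
Balance tally, oxide-wise, on the weights just shown, per the basis as stated (every target is met by its sum modulo rounding of the values):
  SiO2: 48.66·0.3290 + 1652·0.6326 = 1061 t (target 1061 t)
  ZrO2: 48.66·0.6700 = 32.60 t (target 32.60 t)
  Li2O: 277.7·0.4019 = 111.6 t (target 111.6 t)
  B2O3: 283.2·0.5604 = 158.7 t (target 158.7 t)
  BaO: 47.57·0.7774 = 36.98 t (target 36.98 t)
  MgO: 76.51·0.9853 + 1652·0.3171 = 599.2 t (target 599.2 t)
Auditing the glass mass value: the batch minus its LOI: 2000 t (per-oxide target masses sum to 2000 t; basis as stated: 2000 t — rounding explains the deltas).
Batch grand total — Σ batch = 2386 t; loss to ignition Σ batch·LOI = 385.4 t; the yield ratio, glass ÷ batch: 83.84%.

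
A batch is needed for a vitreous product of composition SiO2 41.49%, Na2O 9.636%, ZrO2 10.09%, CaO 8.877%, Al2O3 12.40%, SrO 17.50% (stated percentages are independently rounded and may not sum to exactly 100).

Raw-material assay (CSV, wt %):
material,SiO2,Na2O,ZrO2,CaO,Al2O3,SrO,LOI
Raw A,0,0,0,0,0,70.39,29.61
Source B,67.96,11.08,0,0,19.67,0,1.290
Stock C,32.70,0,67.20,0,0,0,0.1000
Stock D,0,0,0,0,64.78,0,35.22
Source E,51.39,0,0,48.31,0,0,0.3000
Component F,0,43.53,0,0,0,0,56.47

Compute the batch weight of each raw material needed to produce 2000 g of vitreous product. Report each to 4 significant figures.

Batch per 2000 g vitreous product:
  Raw A: 497.2 g
  Source B: 798.6 g
  Stock C: 300.3 g
  Stock D: 140.3 g
  Source E: 367.5 g
  Component F: 239.5 g
Total batch = 2343 g; LOI loss = 343.6 g; yield = 85.34%

Each numeric step carries full float precision at each step — rounding to four significant figures extends to each intermediate as printed; a single rounding produces every reported figure — derived quantities (yield, glass mass, the six compositions, ignition loss, totals) are computed starting from the weights for 2000 g of glass in full precision, as set out in either problem or answer.
The oxide mass targets at 2000 g vitreous product:
  SiO2: 41.49% × 2000 = 829.8 g
  Na2O: 9.636% × 2000 = 192.7 g
  ZrO2: 10.09% × 2000 = 201.8 g
  CaO: 8.877% × 2000 = 177.5 g
  Al2O3: 12.40% × 2000 = 248.0 g
  SrO: 17.50% × 2000 = 350.0 g
Sums-versus-targets review from the weights as reported, against the basis in use (delivered sums recover each target given rounding of the digits):
  SiO2: 798.6·0.6796 + 300.3·0.3270 + 367.5·0.5139 = 829.8 g (target 829.8 g)
  Na2O: 798.6·0.1108 + 239.5·0.4353 = 192.7 g (target 192.7 g)
  ZrO2: 300.3·0.6720 = 201.8 g (target 201.8 g)
  CaO: 367.5·0.4831 = 177.5 g (target 177.5 g)
  Al2O3: 798.6·0.1967 + 140.3·0.6478 = 248.0 g (target 248.0 g)
  SrO: 497.2·0.7039 = 350.0 g (target 350.0 g)
Consistency of the glass mass: net batch after ignition = 2000 g (per-oxide target masses sum to 2000 g; basis as stated: 2000 g — differing by rounding only).
Adding the batch up: Σ batch = 2343 g; LOI loss = Σ batch·LOI = 343.6 g; yield, glass over the total, = 85.34%.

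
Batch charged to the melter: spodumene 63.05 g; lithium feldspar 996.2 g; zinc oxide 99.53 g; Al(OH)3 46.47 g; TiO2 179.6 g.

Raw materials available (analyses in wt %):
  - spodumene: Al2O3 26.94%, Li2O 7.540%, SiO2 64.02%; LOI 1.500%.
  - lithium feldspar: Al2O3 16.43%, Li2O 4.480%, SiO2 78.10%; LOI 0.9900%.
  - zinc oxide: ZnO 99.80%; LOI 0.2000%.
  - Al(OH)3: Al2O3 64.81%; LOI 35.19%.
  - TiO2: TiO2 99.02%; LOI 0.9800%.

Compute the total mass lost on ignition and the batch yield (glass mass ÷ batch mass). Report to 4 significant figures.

LOI loss = 29.12 g; glass = 1356 g; yield = 97.90%

The whole derivation maintains exact precision throughout; the intermediate values are displayed rounded off to 4 significant digits as written — exactly one rounding goes into each reported number — the derived quantities are computed at full float precision (the yield, glass mass, five oxide percentages, LOI, totals) from the batch weights at 1356 g of glass precisely as stated by problem or answer.
LOI of each material in turn:
  spodumene: 63.05 × 0.01500 = 0.9457 g
  lithium feldspar: 996.2 × 0.009900 = 9.862 g
  zinc oxide: 99.53 × 0.002000 = 0.1991 g
  Al(OH)3: 46.47 × 0.3519 = 16.35 g
  TiO2: 179.6 × 0.009800 = 1.760 g
Total LOI = 29.12 g
Glass = batch − LOI = 1385 − 29.12 = 1356 g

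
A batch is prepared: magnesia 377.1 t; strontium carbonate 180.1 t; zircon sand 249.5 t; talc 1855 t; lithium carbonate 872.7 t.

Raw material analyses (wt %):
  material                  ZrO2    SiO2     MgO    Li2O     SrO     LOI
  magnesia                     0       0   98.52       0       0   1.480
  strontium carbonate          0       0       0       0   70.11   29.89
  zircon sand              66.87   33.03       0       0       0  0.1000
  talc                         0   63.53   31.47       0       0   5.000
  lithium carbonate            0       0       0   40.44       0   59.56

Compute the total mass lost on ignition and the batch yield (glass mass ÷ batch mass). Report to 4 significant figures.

The intermediate values are shown rounded to 4 significant digits within the worked lines; all arithmetic holds exact precision all the way through. Each reported figure sees exactly one rounding; derived quantities (ignition loss, totals, glass mass, the yield, the five compositions) are rebuilt at exact precision starting from the weights on 2862 t of glass exactly as shown in the problem or answer text.
Each material's LOI contribution:
  magnesia: 377.1 × 0.01480 = 5.581 t
  strontium carbonate: 180.1 × 0.2989 = 53.83 t
  zircon sand: 249.5 × 0.001000 = 0.2495 t
  talc: 1855 × 0.05000 = 92.75 t
  lithium carbonate: 872.7 × 0.5956 = 519.8 t
Total LOI = 672.2 t
Glass = batch − LOI = 3534 − 672.2 = 2862 t

LOI loss = 672.2 t; glass = 2862 t; yield = 80.98%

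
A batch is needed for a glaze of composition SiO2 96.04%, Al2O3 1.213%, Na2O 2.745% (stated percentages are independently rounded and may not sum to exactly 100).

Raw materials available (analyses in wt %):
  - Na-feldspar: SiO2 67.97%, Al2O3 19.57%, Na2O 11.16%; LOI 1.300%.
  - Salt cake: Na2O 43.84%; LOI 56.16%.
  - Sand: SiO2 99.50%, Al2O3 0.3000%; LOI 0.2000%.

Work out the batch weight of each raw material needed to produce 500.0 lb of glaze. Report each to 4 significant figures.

Batch per 500.0 lb glaze:
  Na-feldspar: 23.84 lb
  Salt cake: 25.24 lb
  Sand: 466.3 lb
Total batch = 515.4 lb; LOI loss = 15.42 lb; yield = 97.01%

In-progress results are shown, with 4-significant-figure rounding, on the page — the working math maintains full float precision through the solve — each reported number takes exactly one rounding; all derived quantities, including glass mass, ignition loss, the totals, yield, three oxide percentages, are recomputed from the batch weights at 500.0 lb of glass in full precision as they appear in the problem or the answer.
Oxide-by-oxide targets in 500.0 lb glaze:
  SiO2: 96.04% × 500.0 = 480.2 lb
  Al2O3: 1.213% × 500.0 = 6.065 lb
  Na2O: 2.745% × 500.0 = 13.72 lb
Per-oxide balance check applying the batch weights above, relative to the basis at hand (sums match the target masses net of answer rounding effects):
  SiO2: 23.84·0.6797 + 466.3·0.9950 = 480.2 lb (target 480.2 lb)
  Al2O3: 23.84·0.1957 + 466.3·0.003000 = 6.064 lb (target 6.065 lb)
  Na2O: 23.84·0.1116 + 25.24·0.4384 = 13.73 lb (target 13.72 lb)
Mass balance on the glass: the batch minus its LOI: 500.0 lb (oxide target masses add up to 500.0 lb; versus the stated basis of 500.0 lb — a pure rounding effect).
Batch grand total — Σ batch = 515.4 lb; loss to ignition Σ batch·LOI = 15.42 lb; yield: glass divided by total = 97.01%.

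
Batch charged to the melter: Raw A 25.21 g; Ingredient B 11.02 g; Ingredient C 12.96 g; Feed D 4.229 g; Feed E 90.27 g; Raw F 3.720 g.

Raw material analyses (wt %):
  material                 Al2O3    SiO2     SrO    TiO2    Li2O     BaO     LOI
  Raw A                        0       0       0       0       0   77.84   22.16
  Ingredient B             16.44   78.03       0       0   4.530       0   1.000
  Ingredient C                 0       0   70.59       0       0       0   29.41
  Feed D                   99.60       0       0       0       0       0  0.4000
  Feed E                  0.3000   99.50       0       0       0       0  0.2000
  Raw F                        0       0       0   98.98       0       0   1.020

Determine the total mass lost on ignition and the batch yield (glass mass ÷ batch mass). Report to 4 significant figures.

LOI loss = 9.744 g; glass = 137.7 g; yield = 93.39%

The intermediate values are displayed rounded off to 4 significant digits within the worked lines; all internal work runs at full precision all the way through — each reported result sees exactly one rounding; the derived quantities are re-derived from the batch weights on 137.7 g of glass at full precision (totals, the six compositions, ignition loss, the yield, glass mass), as quoted within the question or the answer.
Each material's LOI contribution:
  Raw A: 25.21 × 0.2216 = 5.587 g
  Ingredient B: 11.02 × 0.01000 = 0.1102 g
  Ingredient C: 12.96 × 0.2941 = 3.812 g
  Feed D: 4.229 × 0.004000 = 0.01692 g
  Feed E: 90.27 × 0.002000 = 0.1805 g
  Raw F: 3.720 × 0.01020 = 0.03794 g
Total LOI = 9.744 g
Glass = batch − LOI = 147.4 − 9.744 = 137.7 g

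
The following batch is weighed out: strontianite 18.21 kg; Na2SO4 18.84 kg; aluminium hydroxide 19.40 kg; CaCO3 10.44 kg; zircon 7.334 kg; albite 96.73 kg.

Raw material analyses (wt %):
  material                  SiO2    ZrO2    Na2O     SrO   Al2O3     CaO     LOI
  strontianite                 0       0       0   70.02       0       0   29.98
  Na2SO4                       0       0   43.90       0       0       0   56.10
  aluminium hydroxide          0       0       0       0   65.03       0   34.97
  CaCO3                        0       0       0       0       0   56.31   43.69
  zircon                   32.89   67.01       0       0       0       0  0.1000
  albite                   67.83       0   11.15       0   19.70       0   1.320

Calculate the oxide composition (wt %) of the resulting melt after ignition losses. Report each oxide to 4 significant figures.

Glass mass = 142.3 kg (batch 171.0 − LOI 28.66).
Composition: SiO2 47.80%, ZrO2 3.454%, Na2O 13.39%, SrO 8.961%, Al2O3 22.26%, CaO 4.131%

Every computation carries full float precision in all steps; the intermediate values are printed rounded to four significant figures across the worked steps; a single rounding completes each reported figure. The derived quantities are computed from the weighed amounts on 142.3 kg of glass in exact precision (glass mass, LOI, the yield, the totals, the six compositions) as written in the problem or the answer.
Oxide masses out of the charge:
  SiO2: 7.334·0.3289 + 96.73·0.6783 = 68.02 kg
  ZrO2: 7.334·0.6701 = 4.915 kg
  Na2O: 18.84·0.4390 + 96.73·0.1115 = 19.06 kg
  SrO: 18.21·0.7002 = 12.75 kg
  Al2O3: 19.40·0.6503 + 96.73·0.1970 = 31.67 kg
  CaO: 10.44·0.5631 = 5.879 kg
LOI: 18.21·0.2998 + 18.84·0.5610 + 19.40·0.3497 + 10.44·0.4369 + 7.334·0.001000 + 96.73·0.01320 = 28.66 kg
The glass mass, total less LOI, = 171.0 − 28.66 = 142.3 kg (the oxide masses sum to this)
percent share: oxide ÷ glass, ×100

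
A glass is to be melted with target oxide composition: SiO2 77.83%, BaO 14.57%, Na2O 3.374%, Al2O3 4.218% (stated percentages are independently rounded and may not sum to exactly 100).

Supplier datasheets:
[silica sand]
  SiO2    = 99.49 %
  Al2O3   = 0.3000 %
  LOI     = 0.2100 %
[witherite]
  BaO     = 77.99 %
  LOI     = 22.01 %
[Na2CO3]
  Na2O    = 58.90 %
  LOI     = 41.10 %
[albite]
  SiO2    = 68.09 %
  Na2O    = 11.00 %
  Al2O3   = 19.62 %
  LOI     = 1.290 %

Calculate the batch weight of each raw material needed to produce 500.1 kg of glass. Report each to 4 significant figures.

In-progress results are printed with 4-significant-figure rounding in the printout. The working math maintains exact precision in every operation. Exactly one rounding lands on each reported figure — the derived quantities are carried from the weighed amounts per 500.1 kg of glass at exact precision (ignition loss, the totals, yield, glass mass, the four compositions), precisely as stated by the problem or the answer.
Oxide-by-oxide targets in 500.1 kg glass:
  SiO2: 77.83% × 500.1 = 389.2 kg
  BaO: 14.57% × 500.1 = 72.86 kg
  Na2O: 3.374% × 500.1 = 16.87 kg
  Al2O3: 4.218% × 500.1 = 21.09 kg
Balance tally, oxide-wise, using the reported weights, at the basis given (target by target, the sums agree up to rounding of the answer):
  SiO2: 321.0·0.9949 + 102.6·0.6809 = 389.2 kg (target 389.2 kg)
  BaO: 93.43·0.7799 = 72.87 kg (target 72.86 kg)
  Na2O: 9.485·0.5890 + 102.6·0.1100 = 16.87 kg (target 16.87 kg)
  Al2O3: 321.0·0.003000 + 102.6·0.1962 = 21.09 kg (target 21.09 kg)
The glass-mass cross-check: batch Σ − ignition loss = 500.1 kg (the targets, summed, come to 500.1 kg; against the stated basis, 500.1 kg — a pure rounding effect).
Batch grand total — Σ batch = 526.5 kg; the LOI term Σ batch·LOI equals 26.46 kg; as yield: glass ÷ batch → 94.97%.

Batch per 500.1 kg glass:
  silica sand: 321.0 kg
  witherite: 93.43 kg
  Na2CO3: 9.485 kg
  albite: 102.6 kg
Total batch = 526.5 kg; LOI loss = 26.46 kg; yield = 94.97%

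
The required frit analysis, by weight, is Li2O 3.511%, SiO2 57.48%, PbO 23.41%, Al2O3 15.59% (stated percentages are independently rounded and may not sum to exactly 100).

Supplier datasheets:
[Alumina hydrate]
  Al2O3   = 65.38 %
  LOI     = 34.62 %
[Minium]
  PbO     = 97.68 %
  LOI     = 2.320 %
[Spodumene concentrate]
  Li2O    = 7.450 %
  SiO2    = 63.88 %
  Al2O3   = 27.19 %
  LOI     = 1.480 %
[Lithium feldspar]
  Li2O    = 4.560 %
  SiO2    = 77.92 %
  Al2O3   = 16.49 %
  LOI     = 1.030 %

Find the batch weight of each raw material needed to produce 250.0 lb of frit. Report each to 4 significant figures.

Working values are printed rounded to 4 significant digits on the page; the whole derivation keeps full float precision throughout; each reported figure is rounded just once; the derived quantities (the four compositions, net glass mass, the totals, LOI, yield) are recomputed from the batch weights on 250.0 lb of glass in full precision, as they appear in either problem or answer.
Oxide-by-oxide targets in 250.0 lb frit:
  Li2O: 3.511% × 250.0 = 8.778 lb
  SiO2: 57.48% × 250.0 = 143.7 lb
  PbO: 23.41% × 250.0 = 58.52 lb
  Al2O3: 15.59% × 250.0 = 38.98 lb
Sums-versus-targets review using the reported weights, for the quoted basis mass (target by target, the sums agree once rounding is allowed for):
  Li2O: 9.913·0.07450 + 176.3·0.04560 = 8.778 lb (target 8.778 lb)
  SiO2: 9.913·0.6388 + 176.3·0.7792 = 143.7 lb (target 143.7 lb)
  PbO: 59.92·0.9768 = 58.53 lb (target 58.52 lb)
  Al2O3: 11.03·0.6538 + 9.913·0.2719 + 176.3·0.1649 = 38.98 lb (target 38.98 lb)
Glass-mass sanity pass: whole batch net of LOI = 250.0 lb (summing oxide targets gives 250.0 lb; basis as stated: 250.0 lb — deltas are rounding alone).
Whole-batch sum: Σ batch = 257.2 lb; LOI removed, Σ of batch·LOI: 7.171 lb; as yield: glass ÷ batch → 97.21%.

Batch per 250.0 lb frit:
  Alumina hydrate: 11.03 lb
  Minium: 59.92 lb
  Spodumene concentrate: 9.913 lb
  Lithium feldspar: 176.3 lb
Total batch = 257.2 lb; LOI loss = 7.171 lb; yield = 97.21%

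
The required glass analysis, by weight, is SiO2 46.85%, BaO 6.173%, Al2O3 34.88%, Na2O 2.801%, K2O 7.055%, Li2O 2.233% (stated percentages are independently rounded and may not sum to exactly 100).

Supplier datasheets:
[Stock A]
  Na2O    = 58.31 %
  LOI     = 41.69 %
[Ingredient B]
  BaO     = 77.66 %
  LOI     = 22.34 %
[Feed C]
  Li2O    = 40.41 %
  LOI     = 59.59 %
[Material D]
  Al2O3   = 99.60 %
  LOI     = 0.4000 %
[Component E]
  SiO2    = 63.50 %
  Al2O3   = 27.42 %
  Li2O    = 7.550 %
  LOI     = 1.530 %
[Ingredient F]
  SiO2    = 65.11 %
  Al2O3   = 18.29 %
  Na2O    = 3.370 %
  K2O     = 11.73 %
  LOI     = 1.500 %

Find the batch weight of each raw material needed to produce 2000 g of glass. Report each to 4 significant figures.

All arithmetic maintains exact precision all the way through. In-progress results are shown, rounded to four significant figures, in the working — a single rounding finalizes every reported figure. All derived quantities (the six compositions, LOI, the totals, net glass mass, the yield) are recomputed in full precision starting from the weights for 2000 g of glass, as given in the problem or the answer.
Oxide-by-oxide targets in 2000 g glass:
  SiO2: 46.85% × 2000 = 937.0 g
  BaO: 6.173% × 2000 = 123.5 g
  Al2O3: 34.88% × 2000 = 697.6 g
  Na2O: 2.801% × 2000 = 56.02 g
  K2O: 7.055% × 2000 = 141.1 g
  Li2O: 2.233% × 2000 = 44.66 g
A balance pass over the oxides, working from each reported weight, relative to the basis at hand (every target is met by its sum within answer rounding):
  SiO2: 242.2·0.6350 + 1203·0.6511 = 937.1 g (target 937.0 g)
  BaO: 159.0·0.7766 = 123.5 g (target 123.5 g)
  Al2O3: 412.8·0.9960 + 242.2·0.2742 + 1203·0.1829 = 697.6 g (target 697.6 g)
  Na2O: 26.55·0.5831 + 1203·0.03370 = 56.02 g (target 56.02 g)
  K2O: 1203·0.1173 = 141.1 g (target 141.1 g)
  Li2O: 65.27·0.4041 + 242.2·0.07550 = 44.66 g (target 44.66 g)
Consistency of the glass mass: batch total minus LOI = 2000 g (summing oxide targets gives 2000 g; the stated basis being 2000 g — differing by rounding only).
Batch grand total — Σ batch = 2109 g; loss to ignition Σ batch·LOI = 108.9 g; yield = glass ÷ total batch = 94.84%.

Batch per 2000 g glass:
  Stock A: 26.55 g
  Ingredient B: 159.0 g
  Feed C: 65.27 g
  Material D: 412.8 g
  Component E: 242.2 g
  Ingredient F: 1203 g
Total batch = 2109 g; LOI loss = 108.9 g; yield = 94.84%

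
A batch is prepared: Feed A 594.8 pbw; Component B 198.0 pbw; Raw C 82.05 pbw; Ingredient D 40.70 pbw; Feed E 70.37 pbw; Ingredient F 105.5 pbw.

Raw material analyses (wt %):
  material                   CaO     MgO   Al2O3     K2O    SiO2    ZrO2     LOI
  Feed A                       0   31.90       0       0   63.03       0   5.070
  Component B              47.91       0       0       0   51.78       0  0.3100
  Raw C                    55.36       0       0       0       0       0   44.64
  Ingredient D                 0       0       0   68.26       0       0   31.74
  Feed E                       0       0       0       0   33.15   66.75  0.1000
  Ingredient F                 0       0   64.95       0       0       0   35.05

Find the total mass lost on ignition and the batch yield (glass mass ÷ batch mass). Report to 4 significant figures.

LOI loss = 117.4 pbw; glass = 974.1 pbw; yield = 89.25%

The whole derivation carries full float precision from first step to last — working values are rounded to 4 significant digits wherever printed; exactly one rounding goes into every reported result. The derived quantities, which include the six compositions, yield, totals, LOI, net glass mass, are carried in exact precision, as they appear in problem or answer, from the weighed amounts at 974.1 pbw of glass.
Each material's LOI contribution:
  Feed A: 594.8 × 0.05070 = 30.16 pbw
  Component B: 198.0 × 0.003100 = 0.6138 pbw
  Raw C: 82.05 × 0.4464 = 36.63 pbw
  Ingredient D: 40.70 × 0.3174 = 12.92 pbw
  Feed E: 70.37 × 0.001000 = 0.07037 pbw
  Ingredient F: 105.5 × 0.3505 = 36.98 pbw
Total LOI = 117.4 pbw
Glass = batch − LOI = 1091 − 117.4 = 974.1 pbw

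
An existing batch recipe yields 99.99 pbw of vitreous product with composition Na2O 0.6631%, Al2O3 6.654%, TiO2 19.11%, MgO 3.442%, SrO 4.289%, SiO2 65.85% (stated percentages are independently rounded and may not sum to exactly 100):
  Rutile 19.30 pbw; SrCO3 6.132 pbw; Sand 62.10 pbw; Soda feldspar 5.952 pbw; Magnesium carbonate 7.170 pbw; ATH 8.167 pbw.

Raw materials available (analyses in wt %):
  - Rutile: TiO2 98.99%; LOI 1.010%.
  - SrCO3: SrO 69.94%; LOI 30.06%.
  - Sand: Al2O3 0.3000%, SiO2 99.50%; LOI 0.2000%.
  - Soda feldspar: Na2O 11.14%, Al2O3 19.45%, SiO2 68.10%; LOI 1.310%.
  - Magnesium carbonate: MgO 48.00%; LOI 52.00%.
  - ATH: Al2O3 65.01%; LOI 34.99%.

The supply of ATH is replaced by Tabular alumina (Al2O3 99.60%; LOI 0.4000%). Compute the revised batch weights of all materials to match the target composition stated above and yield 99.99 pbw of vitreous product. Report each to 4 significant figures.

Revised batch per 99.99 pbw vitreous product:
  Rutile: 19.30 pbw
  SrCO3: 6.132 pbw
  Sand: 62.10 pbw
  Soda feldspar: 5.952 pbw
  Magnesium carbonate: 7.170 pbw
  Tabular alumina: 5.331 pbw
Total batch = 106.0 pbw; LOI loss = 5.990 pbw

Every computation runs at full float precision at each step; the intermediate values appear, with 4-significant-digit rounding, on the page — each reported figure takes a single rounding. Derived quantities (the six compositions, the totals, glass mass, yield, ignition loss) are rebuilt at exact precision starting from the weights for 99.99 pbw of glass, as set out in either problem or answer.
Oxide-by-oxide targets in 99.99 pbw vitreous product:
  Na2O: 0.6631% × 99.99 = 0.6630 pbw
  Al2O3: 6.654% × 99.99 = 6.653 pbw
  TiO2: 19.11% × 99.99 = 19.11 pbw
  MgO: 3.442% × 99.99 = 3.442 pbw
  SrO: 4.289% × 99.99 = 4.289 pbw
  SiO2: 65.85% × 99.99 = 65.84 pbw
A balance pass over the oxides, from the weights as reported, against the basis in use (sum by sum, the targets are met up to rounding of the answer):
  Na2O: 5.952·0.1114 = 0.6631 pbw (target 0.6630 pbw)
  Al2O3: 62.10·0.003000 + 5.952·0.1945 + 5.331·0.9960 = 6.654 pbw (target 6.653 pbw)
  TiO2: 19.30·0.9899 = 19.11 pbw (target 19.11 pbw)
  MgO: 7.170·0.4800 = 3.442 pbw (target 3.442 pbw)
  SrO: 6.132·0.6994 = 4.289 pbw (target 4.289 pbw)
  SiO2: 62.10·0.9950 + 5.952·0.6810 = 65.84 pbw (target 65.84 pbw)
Mass balance on the glass: total batch − LOI = 99.99 pbw (per-oxide target masses sum to 100.0 pbw; the stated basis being 99.99 pbw — differing by rounding only).
Whole-batch sum: Σ batch = 106.0 pbw; loss to ignition Σ batch·LOI = 5.990 pbw; yield, glass over the total, = 94.35%.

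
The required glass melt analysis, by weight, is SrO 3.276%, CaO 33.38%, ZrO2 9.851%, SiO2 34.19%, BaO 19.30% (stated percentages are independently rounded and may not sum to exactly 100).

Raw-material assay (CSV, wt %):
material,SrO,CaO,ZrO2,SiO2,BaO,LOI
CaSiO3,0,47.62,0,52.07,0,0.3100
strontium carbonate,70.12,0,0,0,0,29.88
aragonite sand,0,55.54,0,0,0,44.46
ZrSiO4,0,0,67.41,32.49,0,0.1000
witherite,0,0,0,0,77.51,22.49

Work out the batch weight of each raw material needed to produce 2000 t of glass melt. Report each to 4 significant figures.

Batch per 2000 t glass melt:
  CaSiO3: 1131 t
  strontium carbonate: 93.44 t
  aragonite sand: 232.4 t
  ZrSiO4: 292.3 t
  witherite: 498.0 t
Total batch = 2247 t; LOI loss = 247.0 t; yield = 89.01%

Each numeric step holds full precision in every operation. Mid-chain values are displayed, rounded to 4 significant figures, in the working — exactly one rounding is applied to every reported result — all derived quantities (five oxide percentages, LOI, glass mass, the totals, the yield) are recomputed at exact precision from the batch weights at 2000 t of glass, as given in problem or answer.
The oxide mass targets at 2000 t glass melt:
  SrO: 3.276% × 2000 = 65.52 t
  CaO: 33.38% × 2000 = 667.6 t
  ZrO2: 9.851% × 2000 = 197.0 t
  SiO2: 34.19% × 2000 = 683.8 t
  BaO: 19.30% × 2000 = 386.0 t
A balance pass over the oxides, per the reported batch figures, per the basis as stated (each sum matches its target mass modulo rounding of the values):
  SrO: 93.44·0.7012 = 65.52 t (target 65.52 t)
  CaO: 1131·0.4762 + 232.4·0.5554 = 667.7 t (target 667.6 t)
  ZrO2: 292.3·0.6741 = 197.0 t (target 197.0 t)
  SiO2: 1131·0.5207 + 292.3·0.3249 = 683.9 t (target 683.8 t)
  BaO: 498.0·0.7751 = 386.0 t (target 386.0 t)
Mass balance on the glass: total charge less LOI = 2000 t (targets for the oxides total 2000 t; basis as stated: 2000 t — gaps are rounding artifacts).
Batch total: Σ batch = 2247 t; LOI loss = Σ batch·LOI = 247.0 t; yield, glass over the total, = 89.01%.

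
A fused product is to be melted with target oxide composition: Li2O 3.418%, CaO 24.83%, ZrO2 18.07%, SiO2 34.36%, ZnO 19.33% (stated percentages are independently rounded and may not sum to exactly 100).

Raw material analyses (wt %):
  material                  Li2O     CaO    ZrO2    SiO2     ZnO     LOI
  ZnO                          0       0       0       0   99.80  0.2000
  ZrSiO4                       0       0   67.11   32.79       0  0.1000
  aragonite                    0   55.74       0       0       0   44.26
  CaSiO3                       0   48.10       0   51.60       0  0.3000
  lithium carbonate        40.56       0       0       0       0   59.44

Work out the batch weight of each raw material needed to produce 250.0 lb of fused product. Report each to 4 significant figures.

Batch per 250.0 lb fused product:
  ZnO: 48.42 lb
  ZrSiO4: 67.31 lb
  aragonite: 4.623 lb
  CaSiO3: 123.7 lb
  lithium carbonate: 21.07 lb
Total batch = 265.1 lb; LOI loss = 15.11 lb; yield = 94.30%

All internal work maintains exact precision in all steps; values along the way are shown (rounded to four significant figures) as written; a single rounding yields each reported result — the derived quantities (glass mass, the totals, five oxide percentages, ignition loss, yield) are carried from the weighed amounts on 250.0 lb of glass in full float precision as given in the problem or answer text.
Oxide mass targets, per 250.0 lb fused product:
  Li2O: 3.418% × 250.0 = 8.545 lb
  CaO: 24.83% × 250.0 = 62.08 lb
  ZrO2: 18.07% × 250.0 = 45.18 lb
  SiO2: 34.36% × 250.0 = 85.90 lb
  ZnO: 19.33% × 250.0 = 48.32 lb
A balance pass over the oxides, applying the batch weights above, versus the basis set out (oxide sums agree with the targets inside rounding margins):
  Li2O: 21.07·0.4056 = 8.546 lb (target 8.545 lb)
  CaO: 4.623·0.5574 + 123.7·0.4810 = 62.08 lb (target 62.08 lb)
  ZrO2: 67.31·0.6711 = 45.17 lb (target 45.18 lb)
  SiO2: 67.31·0.3279 + 123.7·0.5160 = 85.90 lb (target 85.90 lb)
  ZnO: 48.42·0.9980 = 48.32 lb (target 48.32 lb)
The glass-mass cross-check: Σ batch − LOI loss = 250.0 lb (targets for the oxides total 250.0 lb; the stated basis being 250.0 lb — differing by rounding only).
Batch total: Σ batch = 265.1 lb; the LOI term Σ batch·LOI equals 15.11 lb; yield = glass ÷ total batch = 94.30%.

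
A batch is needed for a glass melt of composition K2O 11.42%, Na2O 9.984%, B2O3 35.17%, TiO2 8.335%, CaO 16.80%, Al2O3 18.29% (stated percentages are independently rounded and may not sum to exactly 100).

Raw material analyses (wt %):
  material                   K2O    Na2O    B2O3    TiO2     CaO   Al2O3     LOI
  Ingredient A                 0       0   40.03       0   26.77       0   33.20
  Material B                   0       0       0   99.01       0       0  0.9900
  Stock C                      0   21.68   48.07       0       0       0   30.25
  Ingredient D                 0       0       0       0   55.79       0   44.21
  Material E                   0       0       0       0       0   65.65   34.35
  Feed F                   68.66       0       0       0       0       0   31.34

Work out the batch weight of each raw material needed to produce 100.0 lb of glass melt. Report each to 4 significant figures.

Batch per 100.0 lb glass melt:
  Ingredient A: 32.56 lb
  Material B: 8.418 lb
  Stock C: 46.05 lb
  Ingredient D: 14.49 lb
  Material E: 27.86 lb
  Feed F: 16.63 lb
Total batch = 146.0 lb; LOI loss = 46.01 lb; yield = 68.49%

Intermediates appear rounded to 4 significant figures on the page. The working math maintains exact precision at all times. Each reported number carries a single rounding — the derived quantities, including LOI, net glass mass, the six compositions, totals, yield, are carried starting from the weights for 100.0 lb of glass at exact precision, as written in either problem or answer.
Per-oxide target masses for 100.0 lb glass melt:
  K2O: 11.42% × 100.0 = 11.42 lb
  Na2O: 9.984% × 100.0 = 9.984 lb
  B2O3: 35.17% × 100.0 = 35.17 lb
  TiO2: 8.335% × 100.0 = 8.335 lb
  CaO: 16.80% × 100.0 = 16.80 lb
  Al2O3: 18.29% × 100.0 = 18.29 lb
Verifying the oxide balance from the weights as reported, on the stated basis (target by target, the sums agree once rounding is allowed for):
  K2O: 16.63·0.6866 = 11.42 lb (target 11.42 lb)
  Na2O: 46.05·0.2168 = 9.984 lb (target 9.984 lb)
  B2O3: 32.56·0.4003 + 46.05·0.4807 = 35.17 lb (target 35.17 lb)
  TiO2: 8.418·0.9901 = 8.335 lb (target 8.335 lb)
  CaO: 32.56·0.2677 + 14.49·0.5579 = 16.80 lb (target 16.80 lb)
  Al2O3: 27.86·0.6565 = 18.29 lb (target 18.29 lb)
Consistency of the glass mass: the batch minus its LOI: 100.0 lb (per-oxide target masses sum to 100.0 lb; against the stated basis, 100.0 lb — deltas are rounding alone).
Adding the batch up: Σ batch = 146.0 lb; LOI removed, Σ of batch·LOI: 46.01 lb; yield = glass ÷ total batch = 68.49%.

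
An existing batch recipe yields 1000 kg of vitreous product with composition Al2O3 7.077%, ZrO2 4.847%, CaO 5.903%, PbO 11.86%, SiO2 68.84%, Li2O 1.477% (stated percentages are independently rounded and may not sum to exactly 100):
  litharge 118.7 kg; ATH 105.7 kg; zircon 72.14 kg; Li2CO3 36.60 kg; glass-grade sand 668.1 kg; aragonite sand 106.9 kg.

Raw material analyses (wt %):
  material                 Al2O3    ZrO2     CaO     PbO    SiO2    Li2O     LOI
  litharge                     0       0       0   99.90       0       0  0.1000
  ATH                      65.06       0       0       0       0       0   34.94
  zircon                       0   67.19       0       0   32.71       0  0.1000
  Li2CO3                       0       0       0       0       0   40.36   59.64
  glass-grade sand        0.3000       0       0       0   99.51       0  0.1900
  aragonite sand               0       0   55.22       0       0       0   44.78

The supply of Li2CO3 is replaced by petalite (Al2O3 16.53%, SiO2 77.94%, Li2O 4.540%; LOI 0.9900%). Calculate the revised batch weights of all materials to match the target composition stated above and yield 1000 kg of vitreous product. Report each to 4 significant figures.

Revised batch per 1000 kg vitreous product:
  litharge: 118.7 kg
  ATH: 24.21 kg
  zircon: 72.14 kg
  petalite: 325.3 kg
  glass-grade sand: 413.3 kg
  aragonite sand: 106.9 kg
Total batch = 1061 kg; LOI loss = 60.53 kg

In-progress results are shown with 4-significant-digit rounding in the printout; all arithmetic holds full precision at each step; each reported figure takes exactly one rounding; the derived quantities (glass mass, ignition loss, yield, the six compositions, totals) are recomputed in full precision from the batch weights at 1000 kg of glass precisely as stated by the problem or the answer.
Target masses of each oxide per 1000 kg vitreous product:
  Al2O3: 7.077% × 1000 = 70.77 kg
  ZrO2: 4.847% × 1000 = 48.47 kg
  CaO: 5.903% × 1000 = 59.03 kg
  PbO: 11.86% × 1000 = 118.6 kg
  SiO2: 68.84% × 1000 = 688.4 kg
  Li2O: 1.477% × 1000 = 14.77 kg
Balance tally, oxide-wise, using the reported weights, relative to the basis at hand (sum by sum, the targets are met net of answer rounding effects):
  Al2O3: 24.21·0.6506 + 325.3·0.1653 + 413.3·0.003000 = 70.76 kg (target 70.77 kg)
  ZrO2: 72.14·0.6719 = 48.47 kg (target 48.47 kg)
  CaO: 106.9·0.5522 = 59.03 kg (target 59.03 kg)
  PbO: 118.7·0.9990 = 118.6 kg (target 118.6 kg)
  SiO2: 72.14·0.3271 + 325.3·0.7794 + 413.3·0.9951 = 688.4 kg (target 688.4 kg)
  Li2O: 325.3·0.04540 = 14.77 kg (target 14.77 kg)
Mass balance on the glass: Σ batch − LOI loss = 1000 kg (the targets, summed, come to 1000 kg; stated basis 1000 kg — deltas are rounding alone).
Adding the batch up: Σ batch = 1061 kg; Σ batch·LOI gives LOI loss = 60.53 kg; yield, glass over the total, = 94.29%.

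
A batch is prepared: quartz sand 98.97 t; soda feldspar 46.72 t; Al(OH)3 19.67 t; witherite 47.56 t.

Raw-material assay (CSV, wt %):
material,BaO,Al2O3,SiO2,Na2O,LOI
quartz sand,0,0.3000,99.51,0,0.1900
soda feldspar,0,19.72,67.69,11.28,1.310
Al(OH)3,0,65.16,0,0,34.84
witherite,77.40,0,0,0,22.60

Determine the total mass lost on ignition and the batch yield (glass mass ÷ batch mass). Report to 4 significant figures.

LOI loss = 18.40 t; glass = 194.5 t; yield = 91.36%

The working math carries full float precision end to end; the intermediate values are shown rounded to four significant figures across the worked steps. A single rounding completes each reported figure. The derived quantities (the totals, net glass mass, ignition loss, yield, four oxide percentages) are computed using the weight values for 194.5 t of glass in exact precision as written in problem or answer.
Per-material ignition loss:
  quartz sand: 98.97 × 0.001900 = 0.1880 t
  soda feldspar: 46.72 × 0.01310 = 0.6120 t
  Al(OH)3: 19.67 × 0.3484 = 6.853 t
  witherite: 47.56 × 0.2260 = 10.75 t
Total LOI = 18.40 t
Glass = batch − LOI = 212.9 − 18.40 = 194.5 t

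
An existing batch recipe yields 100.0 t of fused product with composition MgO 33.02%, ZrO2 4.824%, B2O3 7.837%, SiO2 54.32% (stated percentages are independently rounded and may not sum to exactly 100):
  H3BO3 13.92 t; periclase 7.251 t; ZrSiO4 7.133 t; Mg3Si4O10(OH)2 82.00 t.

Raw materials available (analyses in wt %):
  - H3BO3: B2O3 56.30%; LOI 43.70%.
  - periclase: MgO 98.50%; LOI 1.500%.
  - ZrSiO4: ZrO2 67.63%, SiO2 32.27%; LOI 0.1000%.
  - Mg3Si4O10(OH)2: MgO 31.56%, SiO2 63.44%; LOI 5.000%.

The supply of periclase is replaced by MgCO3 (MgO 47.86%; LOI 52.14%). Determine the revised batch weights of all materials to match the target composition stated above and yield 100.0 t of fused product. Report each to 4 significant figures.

Revised batch per 100.0 t fused product:
  H3BO3: 13.92 t
  MgCO3: 14.92 t
  ZrSiO4: 7.133 t
  Mg3Si4O10(OH)2: 82.00 t
Total batch = 118.0 t; LOI loss = 17.97 t

Working values are printed (rounded to four significant figures) across the worked steps. The whole derivation runs at full float precision through the solve. Every reported figure receives exactly one rounding — derived quantities (net glass mass, the yield, LOI, four oxide percentages, totals) are re-derived starting from the weights for 100.0 t of glass at exact precision exactly as printed in either problem or answer.
Target oxide masses per 100.0 t fused product:
  MgO: 33.02% × 100.0 = 33.02 t
  ZrO2: 4.824% × 100.0 = 4.824 t
  B2O3: 7.837% × 100.0 = 7.837 t
  SiO2: 54.32% × 100.0 = 54.32 t
Per-oxide balance check on the weights just shown, against the basis in use (each sum matches its target mass inside rounding margins):
  MgO: 14.92·0.4786 + 82.00·0.3156 = 33.02 t (target 33.02 t)
  ZrO2: 7.133·0.6763 = 4.824 t (target 4.824 t)
  B2O3: 13.92·0.5630 = 7.837 t (target 7.837 t)
  SiO2: 7.133·0.3227 + 82.00·0.6344 = 54.32 t (target 54.32 t)
Glass mass check: the batch minus its LOI: 100.0 t (per-oxide target masses sum to 100.0 t; the stated basis being 100.0 t — differing by rounding only).
Total batch = Σ batch = 118.0 t; ignition loss, Σ(batch × LOI) = 17.97 t; yield: glass divided by total = 84.77%.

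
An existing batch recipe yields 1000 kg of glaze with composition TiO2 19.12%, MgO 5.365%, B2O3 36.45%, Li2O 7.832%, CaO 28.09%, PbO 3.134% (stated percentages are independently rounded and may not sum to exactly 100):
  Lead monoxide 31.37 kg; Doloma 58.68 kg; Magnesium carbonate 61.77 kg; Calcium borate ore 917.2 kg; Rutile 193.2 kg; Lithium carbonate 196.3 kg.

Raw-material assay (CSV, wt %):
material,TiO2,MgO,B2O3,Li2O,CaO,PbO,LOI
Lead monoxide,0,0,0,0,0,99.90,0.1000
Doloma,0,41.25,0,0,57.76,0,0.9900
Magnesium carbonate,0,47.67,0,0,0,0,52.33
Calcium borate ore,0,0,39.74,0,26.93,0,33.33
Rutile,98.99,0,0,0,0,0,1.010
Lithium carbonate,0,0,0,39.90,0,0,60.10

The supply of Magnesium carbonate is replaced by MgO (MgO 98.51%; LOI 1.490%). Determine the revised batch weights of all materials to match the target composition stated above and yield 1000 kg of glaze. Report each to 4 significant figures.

The working math keeps exact precision in every operation — intermediates appear (rounded to 4 significant digits) within the worked lines; each reported value receives exactly one rounding. All derived quantities (yield, six oxide percentages, the totals, ignition loss, glass mass) are re-derived at exact precision starting from the weights on 1000 kg of glass exactly as shown in question or answer.
The oxide mass targets at 1000 kg glaze:
  TiO2: 19.12% × 1000 = 191.2 kg
  MgO: 5.365% × 1000 = 53.65 kg
  B2O3: 36.45% × 1000 = 364.5 kg
  Li2O: 7.832% × 1000 = 78.32 kg
  CaO: 28.09% × 1000 = 280.9 kg
  PbO: 3.134% × 1000 = 31.34 kg
Oxide-by-oxide audit per the reported batch figures, per the basis as stated (target by target, the sums agree given rounding of the digits):
  TiO2: 193.2·0.9899 = 191.2 kg (target 191.2 kg)
  MgO: 58.68·0.4125 + 29.89·0.9851 = 53.65 kg (target 53.65 kg)
  B2O3: 917.2·0.3974 = 364.5 kg (target 364.5 kg)
  Li2O: 196.3·0.3990 = 78.32 kg (target 78.32 kg)
  CaO: 58.68·0.5776 + 917.2·0.2693 = 280.9 kg (target 280.9 kg)
  PbO: 31.37·0.9990 = 31.34 kg (target 31.34 kg)
Glass-mass bookkeeping: whole batch net of LOI = 1000 kg (summing oxide targets gives 999.9 kg; versus the stated basis of 1000 kg — rounding explains the deltas).
Batch grand total — Σ batch = 1427 kg; the LOI term Σ batch·LOI equals 426.7 kg; as yield: glass ÷ batch → 70.09%.

Revised batch per 1000 kg glaze:
  Lead monoxide: 31.37 kg
  Doloma: 58.68 kg
  MgO: 29.89 kg
  Calcium borate ore: 917.2 kg
  Rutile: 193.2 kg
  Lithium carbonate: 196.3 kg
Total batch = 1427 kg; LOI loss = 426.7 kg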